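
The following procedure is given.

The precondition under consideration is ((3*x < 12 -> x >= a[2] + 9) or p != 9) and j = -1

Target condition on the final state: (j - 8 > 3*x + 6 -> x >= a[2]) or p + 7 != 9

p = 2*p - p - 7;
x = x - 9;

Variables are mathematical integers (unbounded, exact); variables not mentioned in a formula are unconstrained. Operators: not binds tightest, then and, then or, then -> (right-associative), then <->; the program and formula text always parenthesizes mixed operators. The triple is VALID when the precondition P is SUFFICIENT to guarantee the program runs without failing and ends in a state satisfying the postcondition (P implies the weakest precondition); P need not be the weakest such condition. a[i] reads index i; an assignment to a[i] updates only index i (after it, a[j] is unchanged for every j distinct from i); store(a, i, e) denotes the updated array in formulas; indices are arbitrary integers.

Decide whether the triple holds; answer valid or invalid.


Working backward. After the program, the postcondition (j - 8 > 3*x + 6 -> x >= a[2]) or p + 7 != 9 must hold; in canonical form it is (j > 3*x + 14 -> x >= a[2]) or p != 2.
Before x := x - 9: (j > 3*x - 13 -> x >= a[2] + 9) or p != 2
Before p := 2*p - p - 7: (j > 3*x - 13 -> x >= a[2] + 9) or p != 9
The weakest precondition is (j > 3*x - 13 -> x >= a[2] + 9) or p != 9.
Check whether ((3*x < 12 -> x >= a[2] + 9) or p != 9) and j = -1 implies it.
Every state satisfying the precondition satisfies the weakest precondition: the implication holds.
Answer: valid


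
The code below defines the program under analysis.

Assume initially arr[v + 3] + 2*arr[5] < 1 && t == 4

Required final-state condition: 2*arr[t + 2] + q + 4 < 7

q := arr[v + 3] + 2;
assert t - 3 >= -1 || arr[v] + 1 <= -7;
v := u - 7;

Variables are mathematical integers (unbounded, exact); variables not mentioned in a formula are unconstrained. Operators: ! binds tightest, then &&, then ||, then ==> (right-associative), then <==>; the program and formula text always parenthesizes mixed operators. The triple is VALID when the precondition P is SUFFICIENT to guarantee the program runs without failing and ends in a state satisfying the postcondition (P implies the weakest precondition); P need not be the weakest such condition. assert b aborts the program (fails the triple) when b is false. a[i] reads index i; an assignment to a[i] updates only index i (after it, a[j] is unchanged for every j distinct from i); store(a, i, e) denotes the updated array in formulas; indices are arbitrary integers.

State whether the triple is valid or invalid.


Working backward. After the program, the postcondition 2*arr[t + 2] + q + 4 < 7 must hold; in canonical form it is 2*arr[t + 2] + q < 3.
Before v := u - 7: 2*arr[t + 2] + q < 3
Before assert t - 3 >= -1 || arr[v] + 1 <= -7: (t >= 2 || arr[v] <= -8) && 2*arr[t + 2] + q < 3
Before q := arr[v + 3] + 2: (t >= 2 || arr[v] <= -8) && 2*arr[t + 2] + arr[v + 3] < 1
The weakest precondition is (t >= 2 || arr[v] <= -8) && 2*arr[t + 2] + arr[v + 3] < 1.
Check whether arr[v + 3] + 2*arr[5] < 1 && t == 4 implies it.
Countermodel: at the initial state arr = {[-1] = -1, [2] = -1, [5] = 0, [6] = 1, elsewhere -1}, t = 4, v = -1, the precondition holds but the weakest precondition fails.
Answer: invalid


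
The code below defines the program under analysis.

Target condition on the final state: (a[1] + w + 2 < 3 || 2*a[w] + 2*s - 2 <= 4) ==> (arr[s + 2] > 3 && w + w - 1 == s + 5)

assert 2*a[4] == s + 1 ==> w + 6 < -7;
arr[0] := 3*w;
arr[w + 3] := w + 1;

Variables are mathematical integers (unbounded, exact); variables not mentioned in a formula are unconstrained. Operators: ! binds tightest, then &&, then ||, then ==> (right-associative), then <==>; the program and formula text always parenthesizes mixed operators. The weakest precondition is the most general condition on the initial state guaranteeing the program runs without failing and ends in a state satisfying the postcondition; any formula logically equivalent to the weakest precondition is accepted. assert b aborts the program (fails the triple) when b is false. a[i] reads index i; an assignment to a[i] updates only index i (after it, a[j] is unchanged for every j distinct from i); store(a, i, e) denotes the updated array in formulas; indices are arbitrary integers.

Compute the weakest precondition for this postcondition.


Working backward. After the program, the postcondition (a[1] + w + 2 < 3 || 2*a[w] + 2*s - 2 <= 4) ==> (arr[s + 2] > 3 && w + w - 1 == s + 5) must hold; in canonical form it is (a[1] + w < 1 || 2*a[w] + 2*s <= 6) ==> (arr[s + 2] > 3 && 2*w == s + 6).
Before arr[w + 3] := w + 1: (a[1] + w < 1 || 2*a[w] + 2*s <= 6) ==> (store(arr, w + 3, w + 1)[s + 2] > 3 && 2*w == s + 6)
Before arr[0] := 3*w: (a[1] + w < 1 || 2*a[w] + 2*s <= 6) ==> (store(store(arr, 0, 3*w), w + 3, w + 1)[s + 2] > 3 && 2*w == s + 6)
Before assert 2*a[4] == s + 1 ==> w + 6 < -7: (2*a[4] == s + 1 ==> w < -13) && ((a[1] + w < 1 || 2*a[w] + 2*s <= 6) ==> (store(store(arr, 0, 3*w), w + 3, w + 1)[s + 2] > 3 && 2*w == s + 6))
Answer: WP = (2*a[4] == s + 1 ==> w < -13) && ((a[1] + w < 1 || 2*a[w] + 2*s <= 6) ==> (store(store(arr, 0, 3*w), w + 3, w + 1)[s + 2] > 3 && 2*w == s + 6))


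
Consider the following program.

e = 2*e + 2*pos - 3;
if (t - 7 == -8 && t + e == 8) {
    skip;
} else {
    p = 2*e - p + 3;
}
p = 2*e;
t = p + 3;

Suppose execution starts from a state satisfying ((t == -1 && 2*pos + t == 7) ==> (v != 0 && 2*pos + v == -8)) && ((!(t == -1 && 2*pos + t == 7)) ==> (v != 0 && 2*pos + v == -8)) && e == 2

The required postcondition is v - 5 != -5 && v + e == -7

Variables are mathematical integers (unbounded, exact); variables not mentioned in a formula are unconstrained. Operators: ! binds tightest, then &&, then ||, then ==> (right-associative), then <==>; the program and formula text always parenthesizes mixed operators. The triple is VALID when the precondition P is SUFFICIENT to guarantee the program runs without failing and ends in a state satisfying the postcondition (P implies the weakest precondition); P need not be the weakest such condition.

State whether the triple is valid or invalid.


Working backward. After the program, the postcondition v - 5 != -5 && v + e == -7 must hold; in canonical form it is v != 0 && e + v == -7.
Before t := p + 3: v != 0 && e + v == -7
Before p := 2*e: v != 0 && e + v == -7
Then branch requires v != 0 && e + v == -7; else branch requires v != 0 && e + v == -7.
Before the if: ((t == -1 && e + t == 8) ==> (v != 0 && e + v == -7)) && ((!(t == -1 && e + t == 8)) ==> (v != 0 && e + v == -7))
Before e := 2*e + 2*pos - 3: ((t == -1 && 2*e + 2*pos + t == 11) ==> (v != 0 && 2*e + 2*pos + v == -4)) && ((!(t == -1 && 2*e + 2*pos + t == 11)) ==> (v != 0 && 2*e + 2*pos + v == -4))
The weakest precondition is ((t == -1 && 2*e + 2*pos + t == 11) ==> (v != 0 && 2*e + 2*pos + v == -4)) && ((!(t == -1 && 2*e + 2*pos + t == 11)) ==> (v != 0 && 2*e + 2*pos + v == -4)).
Check whether ((t == -1 && 2*pos + t == 7) ==> (v != 0 && 2*pos + v == -8)) && ((!(t == -1 && 2*pos + t == 7)) ==> (v != 0 && 2*pos + v == -8)) && e == 2 implies it.
Every state satisfying the precondition satisfies the weakest precondition: the implication holds.
Answer: valid


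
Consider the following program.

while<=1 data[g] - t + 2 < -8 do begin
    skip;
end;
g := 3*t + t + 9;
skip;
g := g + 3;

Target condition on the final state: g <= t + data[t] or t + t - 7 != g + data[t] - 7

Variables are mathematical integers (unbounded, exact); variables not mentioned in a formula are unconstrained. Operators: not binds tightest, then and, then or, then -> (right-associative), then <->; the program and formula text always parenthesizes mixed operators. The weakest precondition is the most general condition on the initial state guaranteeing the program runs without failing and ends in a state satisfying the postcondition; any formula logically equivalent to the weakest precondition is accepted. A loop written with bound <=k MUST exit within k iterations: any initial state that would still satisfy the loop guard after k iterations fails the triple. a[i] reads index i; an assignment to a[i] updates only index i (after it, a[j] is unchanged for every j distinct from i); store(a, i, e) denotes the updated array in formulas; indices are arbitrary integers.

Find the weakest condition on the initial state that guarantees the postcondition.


Working backward. After the program, the postcondition g <= t + data[t] or t + t - 7 != g + data[t] - 7 must hold; in canonical form it is g <= data[t] + t or 2*t != data[t] + g.
Before g := g + 3: g <= data[t] + t - 3 or 2*t != data[t] + g + 3
Before skip: g <= data[t] + t - 3 or 2*t != data[t] + g + 3
Before g := 3*t + t + 9: 3*t <= data[t] - 12 or data[t] + 2*t != -12
Before the loop (bound <=1), unroll the exhaustion recursion (WP_0 = exit-now case; WP_j = one more guarded iteration, up to j = 1):
  WP_0: (not (data[g] < t - 10)) and (3*t <= data[t] - 12 or data[t] + 2*t != -12)
  WP_1: (data[g] < t - 10 -> ((not (data[g] < t - 10)) and (3*t <= data[t] - 12 or data[t] + 2*t != -12))) and ((not (data[g] < t - 10)) -> (3*t <= data[t] - 12 or data[t] + 2*t != -12))
So before the loop: (data[g] < t - 10 -> ((not (data[g] < t - 10)) and (3*t <= data[t] - 12 or data[t] + 2*t != -12))) and ((not (data[g] < t - 10)) -> (3*t <= data[t] - 12 or data[t] + 2*t != -12))
Answer: WP = (data[g] < t - 10 -> ((not (data[g] < t - 10)) and (3*t <= data[t] - 12 or data[t] + 2*t != -12))) and ((not (data[g] < t - 10)) -> (3*t <= data[t] - 12 or data[t] + 2*t != -12))


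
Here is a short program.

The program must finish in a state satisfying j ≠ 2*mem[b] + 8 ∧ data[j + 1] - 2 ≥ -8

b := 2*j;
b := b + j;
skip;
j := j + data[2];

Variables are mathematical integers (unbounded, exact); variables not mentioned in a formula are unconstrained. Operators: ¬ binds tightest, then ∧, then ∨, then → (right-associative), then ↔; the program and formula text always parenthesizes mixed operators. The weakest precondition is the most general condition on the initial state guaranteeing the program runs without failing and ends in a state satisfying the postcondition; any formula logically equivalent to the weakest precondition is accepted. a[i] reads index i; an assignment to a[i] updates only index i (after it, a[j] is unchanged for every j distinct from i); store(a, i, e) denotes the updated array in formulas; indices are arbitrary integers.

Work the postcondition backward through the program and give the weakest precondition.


Working backward. After the program, the postcondition j ≠ 2*mem[b] + 8 ∧ data[j + 1] - 2 ≥ -8 must hold; in canonical form it is j ≠ 2*mem[b] + 8 ∧ data[j + 1] ≥ -6.
Before j := j + data[2]: data[2] + j ≠ 2*mem[b] + 8 ∧ data[data[2] + j + 1] ≥ -6
Before skip: data[2] + j ≠ 2*mem[b] + 8 ∧ data[data[2] + j + 1] ≥ -6
Before b := b + j: data[2] + j ≠ 2*mem[b + j] + 8 ∧ data[data[2] + j + 1] ≥ -6
Before b := 2*j: data[2] + j ≠ 2*mem[3*j] + 8 ∧ data[data[2] + j + 1] ≥ -6
Answer: WP = data[2] + j ≠ 2*mem[3*j] + 8 ∧ data[data[2] + j + 1] ≥ -6


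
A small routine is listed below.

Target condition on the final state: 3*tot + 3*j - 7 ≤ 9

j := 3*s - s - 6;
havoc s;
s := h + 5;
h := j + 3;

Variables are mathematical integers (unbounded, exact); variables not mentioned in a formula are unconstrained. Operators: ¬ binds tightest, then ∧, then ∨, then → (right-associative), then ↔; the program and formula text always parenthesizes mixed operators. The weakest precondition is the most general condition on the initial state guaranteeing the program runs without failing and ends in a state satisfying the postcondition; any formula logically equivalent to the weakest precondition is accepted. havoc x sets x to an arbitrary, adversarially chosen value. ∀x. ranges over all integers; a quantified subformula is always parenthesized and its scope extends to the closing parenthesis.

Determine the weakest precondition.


Working backward. After the program, the postcondition 3*tot + 3*j - 7 ≤ 9 must hold; in canonical form it is 3*j + 3*tot ≤ 16.
Before h := j + 3: 3*j + 3*tot ≤ 16
Before s := h + 5: 3*j + 3*tot ≤ 16
Before havoc s: 3*j + 3*tot ≤ 16
Before j := 3*s - s - 6: 6*s + 3*tot ≤ 34
Answer: WP = 6*s + 3*tot ≤ 34


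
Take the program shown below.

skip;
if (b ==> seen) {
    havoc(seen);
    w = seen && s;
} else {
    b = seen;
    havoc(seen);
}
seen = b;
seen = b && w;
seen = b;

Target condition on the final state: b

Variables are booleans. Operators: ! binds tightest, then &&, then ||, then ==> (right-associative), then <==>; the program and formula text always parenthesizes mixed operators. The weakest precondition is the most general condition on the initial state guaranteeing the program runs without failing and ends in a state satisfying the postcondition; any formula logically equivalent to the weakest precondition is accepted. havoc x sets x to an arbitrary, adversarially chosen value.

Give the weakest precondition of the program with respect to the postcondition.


Working backward. After the program, b must hold.
Before seen := b: b
Before seen := b && w: b
Before seen := b: b
Then branch requires b; else branch requires seen.
Before the if: ((b ==> seen) ==> b) && ((!(b ==> seen)) ==> seen)
Before skip: ((b ==> seen) ==> b) && ((!(b ==> seen)) ==> seen)
Answer: WP = ((b ==> seen) ==> b) && ((!(b ==> seen)) ==> seen)


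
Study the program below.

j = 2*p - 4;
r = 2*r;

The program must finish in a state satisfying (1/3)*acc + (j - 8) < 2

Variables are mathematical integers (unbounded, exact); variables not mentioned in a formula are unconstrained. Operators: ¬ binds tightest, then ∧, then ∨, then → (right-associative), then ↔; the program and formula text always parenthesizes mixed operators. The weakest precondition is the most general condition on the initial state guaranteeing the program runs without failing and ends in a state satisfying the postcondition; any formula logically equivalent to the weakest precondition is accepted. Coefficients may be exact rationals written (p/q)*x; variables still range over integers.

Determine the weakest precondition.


Working backward. After the program, the postcondition (1/3)*acc + (j - 8) < 2 must hold; in canonical form it is (1/3)*acc + j < 10.
Before r := 2*r: (1/3)*acc + j < 10
Before j := 2*p - 4: (1/3)*acc + 2*p < 14
Answer: WP = (1/3)*acc + 2*p < 14


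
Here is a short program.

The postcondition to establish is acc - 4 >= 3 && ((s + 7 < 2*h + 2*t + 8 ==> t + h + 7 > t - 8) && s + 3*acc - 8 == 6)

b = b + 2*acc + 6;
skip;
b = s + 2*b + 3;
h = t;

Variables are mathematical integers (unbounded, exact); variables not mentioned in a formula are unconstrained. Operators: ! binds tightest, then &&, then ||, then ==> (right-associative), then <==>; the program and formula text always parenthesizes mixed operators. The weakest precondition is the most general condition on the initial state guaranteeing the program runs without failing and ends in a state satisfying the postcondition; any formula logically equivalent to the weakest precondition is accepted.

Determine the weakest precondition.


Working backward. After the program, the postcondition acc - 4 >= 3 && ((s + 7 < 2*h + 2*t + 8 ==> t + h + 7 > t - 8) && s + 3*acc - 8 == 6) must hold; in canonical form it is acc >= 7 && (s < 2*h + 2*t + 1 ==> h > -15) && 3*acc + s == 14.
Before h := t: acc >= 7 && (s < 4*t + 1 ==> t > -15) && 3*acc + s == 14
Before b := s + 2*b + 3: acc >= 7 && (s < 4*t + 1 ==> t > -15) && 3*acc + s == 14
Before skip: acc >= 7 && (s < 4*t + 1 ==> t > -15) && 3*acc + s == 14
Before b := b + 2*acc + 6: acc >= 7 && (s < 4*t + 1 ==> t > -15) && 3*acc + s == 14
Answer: WP = acc >= 7 && (s < 4*t + 1 ==> t > -15) && 3*acc + s == 14


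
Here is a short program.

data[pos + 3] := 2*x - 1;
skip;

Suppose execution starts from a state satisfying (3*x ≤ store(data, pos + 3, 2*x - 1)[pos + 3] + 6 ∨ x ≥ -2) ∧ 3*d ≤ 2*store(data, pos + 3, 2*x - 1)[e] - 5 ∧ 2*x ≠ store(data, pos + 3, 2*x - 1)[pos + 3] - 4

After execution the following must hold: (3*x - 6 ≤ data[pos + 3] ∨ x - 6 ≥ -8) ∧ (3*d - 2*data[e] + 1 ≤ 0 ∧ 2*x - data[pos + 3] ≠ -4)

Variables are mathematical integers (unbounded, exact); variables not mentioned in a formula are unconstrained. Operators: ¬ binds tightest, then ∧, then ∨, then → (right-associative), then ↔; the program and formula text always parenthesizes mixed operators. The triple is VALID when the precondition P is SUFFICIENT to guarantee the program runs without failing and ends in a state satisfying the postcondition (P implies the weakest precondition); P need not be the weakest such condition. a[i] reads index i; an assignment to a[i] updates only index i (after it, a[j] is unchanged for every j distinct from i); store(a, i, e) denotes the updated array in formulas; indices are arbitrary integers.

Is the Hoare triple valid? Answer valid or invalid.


Working backward. After the program, the postcondition (3*x - 6 ≤ data[pos + 3] ∨ x - 6 ≥ -8) ∧ (3*d - 2*data[e] + 1 ≤ 0 ∧ 2*x - data[pos + 3] ≠ -4) must hold; in canonical form it is (3*x ≤ data[pos + 3] + 6 ∨ x ≥ -2) ∧ 3*d ≤ 2*data[e] - 1 ∧ 2*x ≠ data[pos + 3] - 4.
Before skip: (3*x ≤ data[pos + 3] + 6 ∨ x ≥ -2) ∧ 3*d ≤ 2*data[e] - 1 ∧ 2*x ≠ data[pos + 3] - 4
Before data[pos + 3] := 2*x - 1: (3*x ≤ store(data, pos + 3, 2*x - 1)[pos + 3] + 6 ∨ x ≥ -2) ∧ 3*d ≤ 2*store(data, pos + 3, 2*x - 1)[e] - 1 ∧ 2*x ≠ store(data, pos + 3, 2*x - 1)[pos + 3] - 4
The weakest precondition is (3*x ≤ store(data, pos + 3, 2*x - 1)[pos + 3] + 6 ∨ x ≥ -2) ∧ 3*d ≤ 2*store(data, pos + 3, 2*x - 1)[e] - 1 ∧ 2*x ≠ store(data, pos + 3, 2*x - 1)[pos + 3] - 4.
Check whether (3*x ≤ store(data, pos + 3, 2*x - 1)[pos + 3] + 6 ∨ x ≥ -2) ∧ 3*d ≤ 2*store(data, pos + 3, 2*x - 1)[e] - 5 ∧ 2*x ≠ store(data, pos + 3, 2*x - 1)[pos + 3] - 4 implies it.
Every state satisfying the precondition satisfies the weakest precondition: the implication holds.
Answer: valid


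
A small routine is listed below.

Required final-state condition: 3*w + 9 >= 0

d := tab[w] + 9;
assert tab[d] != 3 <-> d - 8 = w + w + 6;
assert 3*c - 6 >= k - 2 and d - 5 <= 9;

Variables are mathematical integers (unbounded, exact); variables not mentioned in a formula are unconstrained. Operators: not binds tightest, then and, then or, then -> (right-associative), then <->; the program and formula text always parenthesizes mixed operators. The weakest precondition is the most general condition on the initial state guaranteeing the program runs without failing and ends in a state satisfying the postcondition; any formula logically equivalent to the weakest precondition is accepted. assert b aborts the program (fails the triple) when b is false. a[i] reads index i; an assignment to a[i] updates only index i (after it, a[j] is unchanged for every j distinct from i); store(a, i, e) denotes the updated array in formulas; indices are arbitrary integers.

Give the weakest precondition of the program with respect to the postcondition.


Working backward. After the program, the postcondition 3*w + 9 >= 0 must hold; in canonical form it is 3*w >= -9.
Before assert 3*c - 6 >= k - 2 and d - 5 <= 9: 3*c >= k + 4 and d <= 14 and 3*w >= -9
Before assert tab[d] != 3 <-> d - 8 = w + w + 6: (tab[d] != 3 <-> d = 2*w + 14) and 3*c >= k + 4 and d <= 14 and 3*w >= -9
Before d := tab[w] + 9: (tab[tab[w] + 9] != 3 <-> tab[w] = 2*w + 5) and 3*c >= k + 4 and tab[w] <= 5 and 3*w >= -9
Answer: WP = (tab[tab[w] + 9] != 3 <-> tab[w] = 2*w + 5) and 3*c >= k + 4 and tab[w] <= 5 and 3*w >= -9


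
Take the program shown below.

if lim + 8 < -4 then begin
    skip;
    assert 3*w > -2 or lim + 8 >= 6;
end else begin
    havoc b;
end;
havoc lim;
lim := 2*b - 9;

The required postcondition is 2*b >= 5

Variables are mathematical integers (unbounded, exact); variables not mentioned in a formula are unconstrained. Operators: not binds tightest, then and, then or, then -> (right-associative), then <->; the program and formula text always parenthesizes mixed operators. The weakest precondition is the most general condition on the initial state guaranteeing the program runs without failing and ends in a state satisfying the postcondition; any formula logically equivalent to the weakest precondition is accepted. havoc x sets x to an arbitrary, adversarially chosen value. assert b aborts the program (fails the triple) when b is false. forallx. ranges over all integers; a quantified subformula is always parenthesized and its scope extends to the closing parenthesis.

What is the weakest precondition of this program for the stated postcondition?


Working backward. After the program, 2*b >= 5 must hold.
Before lim := 2*b - 9: 2*b >= 5
Before havoc lim: 2*b >= 5
Then branch requires (3*w > -2 or lim >= -2) and 2*b >= 5; else branch requires forall b_1. 2*b_1 >= 5.
Before the if: (lim < -12 -> ((3*w > -2 or lim >= -2) and 2*b >= 5)) and ((not (lim < -12)) -> (forall b_1. 2*b_1 >= 5))
Answer: WP = (lim < -12 -> ((3*w > -2 or lim >= -2) and 2*b >= 5)) and ((not (lim < -12)) -> (forall b_1. 2*b_1 >= 5))


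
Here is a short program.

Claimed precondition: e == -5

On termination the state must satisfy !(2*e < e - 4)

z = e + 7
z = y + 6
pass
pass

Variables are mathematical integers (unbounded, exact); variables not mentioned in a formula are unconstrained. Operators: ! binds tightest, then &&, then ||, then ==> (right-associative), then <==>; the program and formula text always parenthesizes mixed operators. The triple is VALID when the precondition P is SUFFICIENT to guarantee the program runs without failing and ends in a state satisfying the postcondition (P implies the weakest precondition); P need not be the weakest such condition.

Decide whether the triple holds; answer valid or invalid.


Working backward. After the program, the postcondition !(2*e < e - 4) must hold; in canonical form it is !(e < -4).
Before skip: !(e < -4)
Before skip: !(e < -4)
Before z := y + 6: !(e < -4)
Before z := e + 7: !(e < -4)
The weakest precondition is !(e < -4).
Check whether e == -5 implies it.
Countermodel: at the initial state e = -5, the precondition holds but the weakest precondition fails.
Answer: invalid


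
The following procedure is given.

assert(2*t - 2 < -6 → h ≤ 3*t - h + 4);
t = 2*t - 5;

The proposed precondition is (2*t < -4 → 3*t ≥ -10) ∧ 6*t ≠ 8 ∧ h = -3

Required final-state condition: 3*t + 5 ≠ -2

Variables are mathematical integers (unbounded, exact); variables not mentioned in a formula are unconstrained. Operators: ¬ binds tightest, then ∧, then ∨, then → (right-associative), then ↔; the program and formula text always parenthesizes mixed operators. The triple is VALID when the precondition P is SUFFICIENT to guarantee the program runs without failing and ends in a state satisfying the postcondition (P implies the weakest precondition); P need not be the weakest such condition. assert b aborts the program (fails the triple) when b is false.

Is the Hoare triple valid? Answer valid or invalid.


Working backward. After the program, the postcondition 3*t + 5 ≠ -2 must hold; in canonical form it is 3*t ≠ -7.
Before t := 2*t - 5: 6*t ≠ 8
Before assert 2*t - 2 < -6 → h ≤ 3*t - h + 4: (2*t < -4 → 2*h ≤ 3*t + 4) ∧ 6*t ≠ 8
The weakest precondition is (2*t < -4 → 2*h ≤ 3*t + 4) ∧ 6*t ≠ 8.
Check whether (2*t < -4 → 3*t ≥ -10) ∧ 6*t ≠ 8 ∧ h = -3 implies it.
Every state satisfying the precondition satisfies the weakest precondition: the implication holds.
Answer: valid


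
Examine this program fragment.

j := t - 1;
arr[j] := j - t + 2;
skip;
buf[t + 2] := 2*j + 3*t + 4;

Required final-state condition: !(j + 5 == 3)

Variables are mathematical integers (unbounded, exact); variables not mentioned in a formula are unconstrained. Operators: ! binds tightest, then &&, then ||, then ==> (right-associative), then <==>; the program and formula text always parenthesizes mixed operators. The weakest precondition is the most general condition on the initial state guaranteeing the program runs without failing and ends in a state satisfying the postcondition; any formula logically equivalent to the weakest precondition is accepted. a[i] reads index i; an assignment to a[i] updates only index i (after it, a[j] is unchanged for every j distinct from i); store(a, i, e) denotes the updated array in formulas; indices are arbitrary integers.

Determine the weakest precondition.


Working backward. After the program, the postcondition !(j + 5 == 3) must hold; in canonical form it is !(j == -2).
Before buf[t + 2] := 2*j + 3*t + 4: !(j == -2)
Before skip: !(j == -2)
Before arr[j] := j - t + 2: !(j == -2)
Before j := t - 1: !(t == -1)
Answer: WP = !(t == -1)


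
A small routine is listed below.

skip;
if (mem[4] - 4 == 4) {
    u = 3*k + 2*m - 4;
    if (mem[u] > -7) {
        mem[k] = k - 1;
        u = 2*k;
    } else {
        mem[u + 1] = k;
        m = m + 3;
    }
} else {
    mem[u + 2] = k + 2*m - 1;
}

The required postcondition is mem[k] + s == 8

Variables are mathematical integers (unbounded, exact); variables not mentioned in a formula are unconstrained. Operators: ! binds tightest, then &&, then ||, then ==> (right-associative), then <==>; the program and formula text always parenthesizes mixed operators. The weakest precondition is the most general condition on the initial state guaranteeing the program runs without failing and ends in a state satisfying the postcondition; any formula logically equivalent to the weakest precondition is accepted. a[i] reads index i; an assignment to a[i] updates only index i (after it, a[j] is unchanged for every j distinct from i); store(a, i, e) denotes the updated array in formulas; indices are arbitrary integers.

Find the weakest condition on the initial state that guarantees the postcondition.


Working backward. After the program, mem[k] + s == 8 must hold.
Then branch requires (mem[3*k + 2*m - 4] > -7 ==> store(mem, k, k - 1)[k] + s == 8) && ((!(mem[3*k + 2*m - 4] > -7)) ==> store(mem, 3*k + 2*m - 3, k)[k] + s == 8); else branch requires store(mem, u + 2, k + 2*m - 1)[k] + s == 8.
Before the if: (mem[4] == 8 ==> ((mem[3*k + 2*m - 4] > -7 ==> store(mem, k, k - 1)[k] + s == 8) && ((!(mem[3*k + 2*m - 4] > -7)) ==> store(mem, 3*k + 2*m - 3, k)[k] + s == 8))) && ((!(mem[4] == 8)) ==> store(mem, u + 2, k + 2*m - 1)[k] + s == 8)
Before skip: (mem[4] == 8 ==> ((mem[3*k + 2*m - 4] > -7 ==> store(mem, k, k - 1)[k] + s == 8) && ((!(mem[3*k + 2*m - 4] > -7)) ==> store(mem, 3*k + 2*m - 3, k)[k] + s == 8))) && ((!(mem[4] == 8)) ==> store(mem, u + 2, k + 2*m - 1)[k] + s == 8)
Answer: WP = (mem[4] == 8 ==> ((mem[3*k + 2*m - 4] > -7 ==> store(mem, k, k - 1)[k] + s == 8) && ((!(mem[3*k + 2*m - 4] > -7)) ==> store(mem, 3*k + 2*m - 3, k)[k] + s == 8))) && ((!(mem[4] == 8)) ==> store(mem, u + 2, k + 2*m - 1)[k] + s == 8)


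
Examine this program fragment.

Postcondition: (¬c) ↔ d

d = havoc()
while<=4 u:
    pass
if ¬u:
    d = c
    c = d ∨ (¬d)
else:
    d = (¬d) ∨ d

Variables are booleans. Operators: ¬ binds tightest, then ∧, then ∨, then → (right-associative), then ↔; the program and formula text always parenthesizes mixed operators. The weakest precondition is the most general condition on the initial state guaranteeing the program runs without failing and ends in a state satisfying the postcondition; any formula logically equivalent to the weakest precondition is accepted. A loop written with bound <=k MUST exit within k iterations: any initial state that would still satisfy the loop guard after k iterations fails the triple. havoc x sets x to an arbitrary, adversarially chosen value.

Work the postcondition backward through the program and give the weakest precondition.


Working backward. After the program, (¬c) ↔ d must hold.
Then branch requires ¬c; else branch requires ¬c.
Before the if: ((¬u) → (¬c)) ∧ (u → (¬c))
Before the loop (bound <=4), unroll the exhaustion recursion (WP_0 = exit-now case; WP_j = one more guarded iteration, up to j = 4):
  WP_0: (¬u) ∧ ((¬u) → (¬c)) ∧ (u → (¬c))
  WP_1: (u → ((¬u) ∧ ((¬u) → (¬c)) ∧ (u → (¬c)))) ∧ ((¬u) → (((¬u) → (¬c)) ∧ (u → (¬c))))
  WP_2: (u → ((u → ((¬u) ∧ ((¬u) → (¬c)) ∧ (u → (¬c)))) ∧ ((¬u) → (((¬u) → (¬c)) ∧ (u → (¬c)))))) ∧ ((¬u) → (((¬u) → (¬c)) ∧ (u → (¬c))))
  WP_3: (u → ((u → ((u → ((¬u) ∧ ((¬u) → (¬c)) ∧ (u → (¬c)))) ∧ ((¬u) → (((¬u) → (¬c)) ∧ (u → (¬c)))))) ∧ ((¬u) → (((¬u) → (¬c)) ∧ (u → (¬c)))))) ∧ ((¬u) → (((¬u) → (¬c)) ∧ (u → (¬c))))
  WP_4: (u → ((u → ((u → ((u → ((¬u) ∧ ((¬u) → (¬c)) ∧ (u → (¬c)))) ∧ ((¬u) → (((¬u) → (¬c)) ∧ (u → (¬c)))))) ∧ ((¬u) → (((¬u) → (¬c)) ∧ (u → (¬c)))))) ∧ ((¬u) → (((¬u) → (¬c)) ∧ (u → (¬c)))))) ∧ ((¬u) → (((¬u) → (¬c)) ∧ (u → (¬c))))
So before the loop: (u → ((u → ((u → ((u → ((¬u) ∧ ((¬u) → (¬c)) ∧ (u → (¬c)))) ∧ ((¬u) → (((¬u) → (¬c)) ∧ (u → (¬c)))))) ∧ ((¬u) → (((¬u) → (¬c)) ∧ (u → (¬c)))))) ∧ ((¬u) → (((¬u) → (¬c)) ∧ (u → (¬c)))))) ∧ ((¬u) → (((¬u) → (¬c)) ∧ (u → (¬c))))
Before havoc d: (u → ((u → ((u → ((u → ((¬u) ∧ ((¬u) → (¬c)) ∧ (u → (¬c)))) ∧ ((¬u) → (((¬u) → (¬c)) ∧ (u → (¬c)))))) ∧ ((¬u) → (((¬u) → (¬c)) ∧ (u → (¬c)))))) ∧ ((¬u) → (((¬u) → (¬c)) ∧ (u → (¬c)))))) ∧ ((¬u) → (((¬u) → (¬c)) ∧ (u → (¬c))))
Answer: WP = (u → ((u → ((u → ((u → ((¬u) ∧ ((¬u) → (¬c)) ∧ (u → (¬c)))) ∧ ((¬u) → (((¬u) → (¬c)) ∧ (u → (¬c)))))) ∧ ((¬u) → (((¬u) → (¬c)) ∧ (u → (¬c)))))) ∧ ((¬u) → (((¬u) → (¬c)) ∧ (u → (¬c)))))) ∧ ((¬u) → (((¬u) → (¬c)) ∧ (u → (¬c))))


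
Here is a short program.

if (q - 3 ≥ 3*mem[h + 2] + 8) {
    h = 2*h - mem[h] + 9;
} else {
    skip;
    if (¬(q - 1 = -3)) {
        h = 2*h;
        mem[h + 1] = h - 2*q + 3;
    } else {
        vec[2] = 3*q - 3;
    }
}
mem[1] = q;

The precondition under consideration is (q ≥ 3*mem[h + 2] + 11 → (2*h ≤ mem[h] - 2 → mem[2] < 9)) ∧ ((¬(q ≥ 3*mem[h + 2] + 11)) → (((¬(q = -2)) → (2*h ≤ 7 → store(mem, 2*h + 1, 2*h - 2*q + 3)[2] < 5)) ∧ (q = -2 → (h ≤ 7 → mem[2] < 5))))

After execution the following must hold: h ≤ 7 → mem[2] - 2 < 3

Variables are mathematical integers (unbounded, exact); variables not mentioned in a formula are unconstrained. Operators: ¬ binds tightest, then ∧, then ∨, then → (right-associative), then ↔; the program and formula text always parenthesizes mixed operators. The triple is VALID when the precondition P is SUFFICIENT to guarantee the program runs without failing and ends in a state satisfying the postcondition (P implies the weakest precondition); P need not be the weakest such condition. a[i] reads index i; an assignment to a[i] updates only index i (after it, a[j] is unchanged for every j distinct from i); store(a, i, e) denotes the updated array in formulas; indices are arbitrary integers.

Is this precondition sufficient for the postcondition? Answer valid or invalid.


Working backward. After the program, the postcondition h ≤ 7 → mem[2] - 2 < 3 must hold; in canonical form it is h ≤ 7 → mem[2] < 5.
Before mem[1] := q: h ≤ 7 → mem[2] < 5
Then branch requires 2*h ≤ mem[h] - 2 → mem[2] < 5; else branch requires ((¬(q = -2)) → (2*h ≤ 7 → store(mem, 2*h + 1, 2*h - 2*q + 3)[2] < 5)) ∧ (q = -2 → (h ≤ 7 → mem[2] < 5)).
Before the if: (q ≥ 3*mem[h + 2] + 11 → (2*h ≤ mem[h] - 2 → mem[2] < 5)) ∧ ((¬(q ≥ 3*mem[h + 2] + 11)) → (((¬(q = -2)) → (2*h ≤ 7 → store(mem, 2*h + 1, 2*h - 2*q + 3)[2] < 5)) ∧ (q = -2 → (h ≤ 7 → mem[2] < 5))))
The weakest precondition is (q ≥ 3*mem[h + 2] + 11 → (2*h ≤ mem[h] - 2 → mem[2] < 5)) ∧ ((¬(q ≥ 3*mem[h + 2] + 11)) → (((¬(q = -2)) → (2*h ≤ 7 → store(mem, 2*h + 1, 2*h - 2*q + 3)[2] < 5)) ∧ (q = -2 → (h ≤ 7 → mem[2] < 5)))).
Check whether (q ≥ 3*mem[h + 2] + 11 → (2*h ≤ mem[h] - 2 → mem[2] < 9)) ∧ ((¬(q ≥ 3*mem[h + 2] + 11)) → (((¬(q = -2)) → (2*h ≤ 7 → store(mem, 2*h + 1, 2*h - 2*q + 3)[2] < 5)) ∧ (q = -2 → (h ≤ 7 → mem[2] < 5)))) implies it.
Countermodel: at the initial state h = 15215, mem = {[2] = 5, [15215] = 30432, [15217] = 30432, [30431] = 30432, elsewhere 30432}, q = 91307, the precondition holds but the weakest precondition fails.
Answer: invalid


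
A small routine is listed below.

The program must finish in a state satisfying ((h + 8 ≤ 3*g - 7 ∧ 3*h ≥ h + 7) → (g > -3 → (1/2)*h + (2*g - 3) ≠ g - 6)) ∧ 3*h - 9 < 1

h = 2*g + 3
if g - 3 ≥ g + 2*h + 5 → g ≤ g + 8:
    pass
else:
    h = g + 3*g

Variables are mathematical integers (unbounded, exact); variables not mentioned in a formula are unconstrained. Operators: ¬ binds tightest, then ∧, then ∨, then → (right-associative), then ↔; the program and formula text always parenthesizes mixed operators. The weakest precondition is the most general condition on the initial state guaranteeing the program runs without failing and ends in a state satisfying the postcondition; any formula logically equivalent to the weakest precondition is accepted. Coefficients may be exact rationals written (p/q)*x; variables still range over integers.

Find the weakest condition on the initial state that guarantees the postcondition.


Working backward. After the program, the postcondition ((h + 8 ≤ 3*g - 7 ∧ 3*h ≥ h + 7) → (g > -3 → (1/2)*h + (2*g - 3) ≠ g - 6)) ∧ 3*h - 9 < 1 must hold; in canonical form it is ((h ≤ 3*g - 15 ∧ 2*h ≥ 7) → (g > -3 → g + (1/2)*h ≠ -3)) ∧ 3*h < 10.
Then branch requires ((h ≤ 3*g - 15 ∧ 2*h ≥ 7) → (g > -3 → g + (1/2)*h ≠ -3)) ∧ 3*h < 10; else branch requires ((g ≤ -15 ∧ 8*g ≥ 7) → (g > -3 → 3*g ≠ -3)) ∧ 12*g < 10.
Before the if: ((h ≤ 3*g - 15 ∧ 2*h ≥ 7) → (g > -3 → g + (1/2)*h ≠ -3)) ∧ 3*h < 10
Before h := 2*g + 3: ((g ≥ 18 ∧ 4*g ≥ 1) → (g > -3 → 2*g ≠ -9/2)) ∧ 6*g < 1
Answer: WP = ((g ≥ 18 ∧ 4*g ≥ 1) → (g > -3 → 2*g ≠ -9/2)) ∧ 6*g < 1


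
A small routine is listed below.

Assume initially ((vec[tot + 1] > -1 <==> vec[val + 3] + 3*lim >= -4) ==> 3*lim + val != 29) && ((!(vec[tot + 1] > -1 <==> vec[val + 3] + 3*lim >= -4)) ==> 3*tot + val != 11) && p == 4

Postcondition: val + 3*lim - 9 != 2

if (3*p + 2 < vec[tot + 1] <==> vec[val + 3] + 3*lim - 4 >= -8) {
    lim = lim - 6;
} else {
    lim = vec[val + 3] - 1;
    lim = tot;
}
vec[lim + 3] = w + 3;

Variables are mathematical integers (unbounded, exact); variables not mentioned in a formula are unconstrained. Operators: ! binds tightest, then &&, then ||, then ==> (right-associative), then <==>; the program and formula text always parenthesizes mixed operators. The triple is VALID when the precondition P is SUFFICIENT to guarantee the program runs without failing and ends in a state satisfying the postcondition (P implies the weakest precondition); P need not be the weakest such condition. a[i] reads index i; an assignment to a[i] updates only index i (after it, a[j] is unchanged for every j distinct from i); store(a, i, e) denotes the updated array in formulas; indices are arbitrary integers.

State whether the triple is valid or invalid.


Working backward. After the program, the postcondition val + 3*lim - 9 != 2 must hold; in canonical form it is 3*lim + val != 11.
Before vec[lim + 3] := w + 3: 3*lim + val != 11
Then branch requires 3*lim + val != 29; else branch requires 3*tot + val != 11.
Before the if: ((3*p < vec[tot + 1] - 2 <==> vec[val + 3] + 3*lim >= -4) ==> 3*lim + val != 29) && ((!(3*p < vec[tot + 1] - 2 <==> vec[val + 3] + 3*lim >= -4)) ==> 3*tot + val != 11)
The weakest precondition is ((3*p < vec[tot + 1] - 2 <==> vec[val + 3] + 3*lim >= -4) ==> 3*lim + val != 29) && ((!(3*p < vec[tot + 1] - 2 <==> vec[val + 3] + 3*lim >= -4)) ==> 3*tot + val != 11).
Check whether ((vec[tot + 1] > -1 <==> vec[val + 3] + 3*lim >= -4) ==> 3*lim + val != 29) && ((!(vec[tot + 1] > -1 <==> vec[val + 3] + 3*lim >= -4)) ==> 3*tot + val != 11) && p == 4 implies it.
Countermodel: at the initial state lim = 10, p = 4, tot = 0, val = -1, vec = {[1] = 0, [2] = -35, elsewhere 0}, the precondition holds but the weakest precondition fails.
Answer: invalid


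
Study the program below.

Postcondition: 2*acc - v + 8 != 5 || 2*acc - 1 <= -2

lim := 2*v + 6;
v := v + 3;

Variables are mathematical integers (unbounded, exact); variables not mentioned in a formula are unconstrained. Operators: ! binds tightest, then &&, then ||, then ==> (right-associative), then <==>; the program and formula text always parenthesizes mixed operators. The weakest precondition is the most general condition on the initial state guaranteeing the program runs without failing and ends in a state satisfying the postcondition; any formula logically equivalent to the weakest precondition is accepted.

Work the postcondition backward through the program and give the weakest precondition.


Working backward. After the program, the postcondition 2*acc - v + 8 != 5 || 2*acc - 1 <= -2 must hold; in canonical form it is 2*acc != v - 3 || 2*acc <= -1.
Before v := v + 3: 2*acc != v || 2*acc <= -1
Before lim := 2*v + 6: 2*acc != v || 2*acc <= -1
Answer: WP = 2*acc != v || 2*acc <= -1


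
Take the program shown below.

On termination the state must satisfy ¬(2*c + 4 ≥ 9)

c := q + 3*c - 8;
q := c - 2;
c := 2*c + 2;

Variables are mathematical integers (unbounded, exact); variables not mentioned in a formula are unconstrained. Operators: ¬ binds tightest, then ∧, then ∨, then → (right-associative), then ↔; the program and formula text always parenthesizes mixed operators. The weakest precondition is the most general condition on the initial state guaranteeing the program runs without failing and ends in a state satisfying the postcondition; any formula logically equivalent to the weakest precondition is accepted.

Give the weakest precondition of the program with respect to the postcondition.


Working backward. After the program, the postcondition ¬(2*c + 4 ≥ 9) must hold; in canonical form it is ¬(2*c ≥ 5).
Before c := 2*c + 2: ¬(4*c ≥ 1)
Before q := c - 2: ¬(4*c ≥ 1)
Before c := q + 3*c - 8: ¬(12*c + 4*q ≥ 33)
Answer: WP = ¬(12*c + 4*q ≥ 33)


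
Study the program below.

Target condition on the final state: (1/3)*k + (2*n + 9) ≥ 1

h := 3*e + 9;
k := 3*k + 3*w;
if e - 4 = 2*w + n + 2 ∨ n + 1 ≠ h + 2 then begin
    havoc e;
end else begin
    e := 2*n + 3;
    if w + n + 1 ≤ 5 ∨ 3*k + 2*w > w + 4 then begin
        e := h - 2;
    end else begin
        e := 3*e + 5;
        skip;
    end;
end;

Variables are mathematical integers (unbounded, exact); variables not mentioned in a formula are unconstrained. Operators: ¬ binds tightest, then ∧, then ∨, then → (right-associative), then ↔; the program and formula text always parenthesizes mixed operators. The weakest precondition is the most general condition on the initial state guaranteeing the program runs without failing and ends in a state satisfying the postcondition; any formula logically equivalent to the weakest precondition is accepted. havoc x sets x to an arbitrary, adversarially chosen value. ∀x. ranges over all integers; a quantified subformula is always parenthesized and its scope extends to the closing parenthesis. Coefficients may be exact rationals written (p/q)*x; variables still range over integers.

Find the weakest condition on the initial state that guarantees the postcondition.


Working backward. After the program, the postcondition (1/3)*k + (2*n + 9) ≥ 1 must hold; in canonical form it is (1/3)*k + 2*n ≥ -8.
Then branch requires (1/3)*k + 2*n ≥ -8; else branch requires ((n + w ≤ 4 ∨ 3*k + w > 4) → (1/3)*k + 2*n ≥ -8) ∧ ((¬(n + w ≤ 4 ∨ 3*k + w > 4)) → (1/3)*k + 2*n ≥ -8).
Before the if: ((e = n + 2*w + 6 ∨ n ≠ h + 1) → (1/3)*k + 2*n ≥ -8) ∧ ((¬(e = n + 2*w + 6 ∨ n ≠ h + 1)) → (((n + w ≤ 4 ∨ 3*k + w > 4) → (1/3)*k + 2*n ≥ -8) ∧ ((¬(n + w ≤ 4 ∨ 3*k + w > 4)) → (1/3)*k + 2*n ≥ -8)))
Before k := 3*k + 3*w: ((e = n + 2*w + 6 ∨ n ≠ h + 1) → k + 2*n + w ≥ -8) ∧ ((¬(e = n + 2*w + 6 ∨ n ≠ h + 1)) → (((n + w ≤ 4 ∨ 9*k + 10*w > 4) → k + 2*n + w ≥ -8) ∧ ((¬(n + w ≤ 4 ∨ 9*k + 10*w > 4)) → k + 2*n + w ≥ -8)))
Before h := 3*e + 9: ((e = n + 2*w + 6 ∨ n ≠ 3*e + 10) → k + 2*n + w ≥ -8) ∧ ((¬(e = n + 2*w + 6 ∨ n ≠ 3*e + 10)) → (((n + w ≤ 4 ∨ 9*k + 10*w > 4) → k + 2*n + w ≥ -8) ∧ ((¬(n + w ≤ 4 ∨ 9*k + 10*w > 4)) → k + 2*n + w ≥ -8)))
Answer: WP = ((e = n + 2*w + 6 ∨ n ≠ 3*e + 10) → k + 2*n + w ≥ -8) ∧ ((¬(e = n + 2*w + 6 ∨ n ≠ 3*e + 10)) → (((n + w ≤ 4 ∨ 9*k + 10*w > 4) → k + 2*n + w ≥ -8) ∧ ((¬(n + w ≤ 4 ∨ 9*k + 10*w > 4)) → k + 2*n + w ≥ -8)))
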